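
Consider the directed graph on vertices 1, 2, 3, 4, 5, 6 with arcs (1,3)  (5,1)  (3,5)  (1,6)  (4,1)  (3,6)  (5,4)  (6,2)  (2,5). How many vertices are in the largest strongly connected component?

{1, 2, 3, 4, 5, 6} are all mutually reachable — one SCC of size 6.
The largest has 6 vertices.

6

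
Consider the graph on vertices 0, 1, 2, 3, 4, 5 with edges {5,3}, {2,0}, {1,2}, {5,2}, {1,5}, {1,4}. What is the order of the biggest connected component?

Starting from 0 we can reach 0, 1, 2, 3, 4, 5. That is one component of size 6.
The largest has 6 vertices.

6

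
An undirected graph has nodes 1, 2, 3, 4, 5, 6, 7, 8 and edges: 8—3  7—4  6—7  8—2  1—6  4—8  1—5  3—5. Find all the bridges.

The edges on the cycle 1-6-7-4-8-3-5-1 are not bridges since each lies on that cycle.
But removing 8—2 disconnects 8 from 2 — this is a bridge.

2-8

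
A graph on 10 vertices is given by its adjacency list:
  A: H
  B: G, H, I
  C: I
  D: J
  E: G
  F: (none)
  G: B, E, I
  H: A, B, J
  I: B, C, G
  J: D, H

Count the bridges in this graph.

The edges on the cycle G-I-B-G are not bridges since each lies on that cycle.
But removing H-A disconnects H from A; removing H-J disconnects H from J; removing J-D disconnects J from D; removing B-H disconnects B from H — these are bridges.
In total 6 edges are bridges.

6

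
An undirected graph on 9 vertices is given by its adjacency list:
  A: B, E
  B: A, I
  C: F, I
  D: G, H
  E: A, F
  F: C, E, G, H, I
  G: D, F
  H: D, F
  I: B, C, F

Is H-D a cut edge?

No

After removing H-D, the path H-F-G-D still connects them, so the edge is not a bridge.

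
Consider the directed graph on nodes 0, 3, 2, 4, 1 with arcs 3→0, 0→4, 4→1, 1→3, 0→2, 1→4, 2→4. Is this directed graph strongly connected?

Yes

From 4 we can reach every vertex (0, 1, 2, 3, 4), and every vertex can reach 4 (0, 1, 2, 3, 4). So the whole graph is one strongly connected component.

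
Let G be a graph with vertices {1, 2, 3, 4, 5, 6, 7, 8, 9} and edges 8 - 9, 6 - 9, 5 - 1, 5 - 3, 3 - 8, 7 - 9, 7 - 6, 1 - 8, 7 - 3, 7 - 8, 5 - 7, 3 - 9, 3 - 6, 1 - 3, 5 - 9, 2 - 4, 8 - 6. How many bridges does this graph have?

1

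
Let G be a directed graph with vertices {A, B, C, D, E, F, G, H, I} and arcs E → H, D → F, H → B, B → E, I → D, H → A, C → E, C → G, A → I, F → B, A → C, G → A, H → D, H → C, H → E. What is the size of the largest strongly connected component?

{A, B, C, D, E, F, G, H, I} are all mutually reachable — one SCC of size 9.
The largest has 9 vertices.

9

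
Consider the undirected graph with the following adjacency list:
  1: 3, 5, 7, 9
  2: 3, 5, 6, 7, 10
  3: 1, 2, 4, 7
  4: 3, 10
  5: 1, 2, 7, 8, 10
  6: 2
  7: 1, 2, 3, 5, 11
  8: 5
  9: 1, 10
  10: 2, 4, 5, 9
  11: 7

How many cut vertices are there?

Removing 2 increases the component count from 1 to 2, so 2 is a cut vertex.
Removing 5 increases the component count from 1 to 2, so 5 is a cut vertex.
Removing 7 increases the component count from 1 to 2, so 7 is a cut vertex.
By contrast removing 11 leaves 1 component; it is not a cut vertex. No other vertex is a cut vertex either.

3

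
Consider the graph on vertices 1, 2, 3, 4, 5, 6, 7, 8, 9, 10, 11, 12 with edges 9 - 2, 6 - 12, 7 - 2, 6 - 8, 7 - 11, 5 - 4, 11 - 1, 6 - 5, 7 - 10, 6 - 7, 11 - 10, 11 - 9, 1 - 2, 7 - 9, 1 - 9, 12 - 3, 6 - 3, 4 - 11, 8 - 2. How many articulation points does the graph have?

1

Removing 6 increases the component count from 1 to 2, so 6 is a cut vertex.
By contrast removing 10 leaves 1 component; it is not a cut vertex. No other vertex is a cut vertex either.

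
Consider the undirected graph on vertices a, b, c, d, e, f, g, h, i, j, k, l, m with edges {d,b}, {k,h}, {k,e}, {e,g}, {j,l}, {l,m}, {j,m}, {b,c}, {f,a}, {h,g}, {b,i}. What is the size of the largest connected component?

4

Starting from a we can reach a, f. That is one component of size 2.
Starting from j we can reach j, l, m. That is one component of size 3.
Starting from b we can reach b, c, d, i. That is one component of size 4.
Starting from e we can reach e, g, h, k. That is one component of size 4.
The largest has 4 vertices.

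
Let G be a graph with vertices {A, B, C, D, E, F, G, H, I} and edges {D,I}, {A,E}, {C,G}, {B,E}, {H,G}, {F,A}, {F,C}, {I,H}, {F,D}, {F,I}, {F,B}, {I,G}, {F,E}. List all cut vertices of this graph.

Removing F increases the component count from 1 to 2, so F is a cut vertex.
By contrast removing H leaves 1 component; it is not a cut vertex. No other vertex is a cut vertex either.

F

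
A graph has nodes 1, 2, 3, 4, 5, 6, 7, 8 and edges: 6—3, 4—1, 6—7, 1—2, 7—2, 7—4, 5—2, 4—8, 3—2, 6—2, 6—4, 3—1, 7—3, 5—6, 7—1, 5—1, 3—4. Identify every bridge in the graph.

The edges on the cycle 5-6-7-3-2-5 are not bridges since each lies on that cycle.
But removing 4—8 disconnects 4 from 8 — this is a bridge.

4-8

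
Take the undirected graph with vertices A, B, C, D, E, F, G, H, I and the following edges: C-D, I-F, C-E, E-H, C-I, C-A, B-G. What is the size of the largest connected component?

Starting from B we can reach B, G. That is one component of size 2.
Starting from A we can reach A, C, D, E, F, H, I. That is one component of size 7.
The largest has 7 vertices.

7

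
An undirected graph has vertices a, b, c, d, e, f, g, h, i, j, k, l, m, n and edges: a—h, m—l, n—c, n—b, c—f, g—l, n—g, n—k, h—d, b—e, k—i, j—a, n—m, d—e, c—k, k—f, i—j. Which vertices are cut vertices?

n

Removing n increases the component count from 1 to 2, so n is a cut vertex.
By contrast removing i leaves 1 component; it is not a cut vertex. No other vertex is a cut vertex either.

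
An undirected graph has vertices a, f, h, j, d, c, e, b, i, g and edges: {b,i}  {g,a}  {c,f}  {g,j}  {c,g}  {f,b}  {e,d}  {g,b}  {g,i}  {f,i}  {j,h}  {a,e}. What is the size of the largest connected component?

Starting from a we can reach a, b, c, d, e, f, g, h, i, j. That is one component of size 10.
The largest has 10 vertices.

10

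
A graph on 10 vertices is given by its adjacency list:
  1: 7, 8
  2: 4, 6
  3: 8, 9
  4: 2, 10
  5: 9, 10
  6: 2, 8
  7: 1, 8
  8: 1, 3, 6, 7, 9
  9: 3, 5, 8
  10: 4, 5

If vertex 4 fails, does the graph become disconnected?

No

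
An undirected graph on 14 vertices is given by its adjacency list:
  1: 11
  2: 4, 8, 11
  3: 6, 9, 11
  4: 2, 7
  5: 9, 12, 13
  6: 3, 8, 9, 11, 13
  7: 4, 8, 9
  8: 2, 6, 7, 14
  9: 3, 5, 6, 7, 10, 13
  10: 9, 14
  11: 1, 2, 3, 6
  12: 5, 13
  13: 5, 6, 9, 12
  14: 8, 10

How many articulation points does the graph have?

1

Removing 11 increases the component count from 1 to 2, so 11 is a cut vertex.
By contrast removing 14 leaves 1 component; it is not a cut vertex. No other vertex is a cut vertex either.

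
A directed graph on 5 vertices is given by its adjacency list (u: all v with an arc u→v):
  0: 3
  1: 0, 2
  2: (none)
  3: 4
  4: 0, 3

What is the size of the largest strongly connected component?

3

{0, 3, 4} are all mutually reachable — one SCC of size 3.
{1} is an SCC by itself.
{2} is an SCC by itself.
The largest has 3 vertices.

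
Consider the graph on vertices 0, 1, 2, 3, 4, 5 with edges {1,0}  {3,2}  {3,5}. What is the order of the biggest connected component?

3

4 is isolated — a component by itself.
Starting from 0 we can reach 0, 1. That is one component of size 2.
Starting from 2 we can reach 2, 3, 5. That is one component of size 3.
The largest has 3 vertices.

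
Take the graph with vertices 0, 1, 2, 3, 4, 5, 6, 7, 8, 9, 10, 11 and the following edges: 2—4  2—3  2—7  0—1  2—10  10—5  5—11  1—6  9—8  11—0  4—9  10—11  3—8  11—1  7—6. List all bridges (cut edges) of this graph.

none

The edges on the cycle 10-5-11-10 are not bridges since each lies on that cycle.
Every edge lies on some cycle, so there are no bridges.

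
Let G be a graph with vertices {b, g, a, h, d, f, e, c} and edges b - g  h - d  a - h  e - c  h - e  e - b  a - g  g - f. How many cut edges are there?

3

The edges on the cycle a-h-e-b-g-a are not bridges since each lies on that cycle.
But removing h - d disconnects h from d; removing e - c disconnects e from c; removing g - f disconnects g from f — these are bridges.
That makes 3 bridges.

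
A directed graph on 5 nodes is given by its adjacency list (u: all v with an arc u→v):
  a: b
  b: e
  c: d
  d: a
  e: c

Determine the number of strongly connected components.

1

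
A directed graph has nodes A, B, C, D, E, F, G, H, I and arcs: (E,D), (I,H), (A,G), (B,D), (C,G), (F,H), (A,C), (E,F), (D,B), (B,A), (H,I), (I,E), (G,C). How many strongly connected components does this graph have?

{E, F, H, I} are all mutually reachable — one SCC of size 4.
{C, G} are all mutually reachable — one SCC of size 2.
{B, D} are all mutually reachable — one SCC of size 2.
{A} is an SCC by itself.
That gives 4 strongly connected components.

4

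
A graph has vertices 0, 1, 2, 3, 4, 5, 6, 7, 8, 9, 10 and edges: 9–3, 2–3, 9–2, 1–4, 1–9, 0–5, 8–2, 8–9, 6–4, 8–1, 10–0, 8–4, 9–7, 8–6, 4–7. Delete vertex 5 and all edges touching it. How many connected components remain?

With 5 gone, the remaining components are: {0, 10}; {1, 2, 3, 4, 6, 7, 8, 9}.
That is 2 components.

2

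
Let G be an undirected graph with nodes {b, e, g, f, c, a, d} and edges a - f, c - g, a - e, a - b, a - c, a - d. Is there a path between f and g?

From f we can reach a, b, c, d, e, f, g, which includes g.

Yes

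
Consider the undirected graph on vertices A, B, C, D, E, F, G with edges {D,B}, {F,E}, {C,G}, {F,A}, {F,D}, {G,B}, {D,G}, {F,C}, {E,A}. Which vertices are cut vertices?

Removing F increases the component count from 1 to 2, so F is a cut vertex.
By contrast removing D leaves 1 component; it is not a cut vertex. No other vertex is a cut vertex either.

F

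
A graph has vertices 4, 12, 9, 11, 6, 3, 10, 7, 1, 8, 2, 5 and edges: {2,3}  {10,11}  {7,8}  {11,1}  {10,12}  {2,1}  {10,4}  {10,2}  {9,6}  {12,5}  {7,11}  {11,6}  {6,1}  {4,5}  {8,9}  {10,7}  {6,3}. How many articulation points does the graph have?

1

Removing 10 increases the component count from 1 to 2, so 10 is a cut vertex.
By contrast removing 1 leaves 1 component; it is not a cut vertex. No other vertex is a cut vertex either.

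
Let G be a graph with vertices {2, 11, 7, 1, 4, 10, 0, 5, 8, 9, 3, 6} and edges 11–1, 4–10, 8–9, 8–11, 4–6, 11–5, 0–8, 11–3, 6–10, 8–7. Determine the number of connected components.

3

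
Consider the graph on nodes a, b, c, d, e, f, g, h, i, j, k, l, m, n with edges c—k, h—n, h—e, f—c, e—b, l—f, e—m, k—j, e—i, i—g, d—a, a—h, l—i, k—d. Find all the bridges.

b-e, e-m, g-i, h-n, j-k

The edges on the cycle l-f-c-k-d-a-h-e-i-l are not bridges since each lies on that cycle.
But removing n—h disconnects n from h; removing b—e disconnects b from e; removing k—j disconnects k from j; removing i—g disconnects i from g — these are bridges.
In total 5 edges are bridges.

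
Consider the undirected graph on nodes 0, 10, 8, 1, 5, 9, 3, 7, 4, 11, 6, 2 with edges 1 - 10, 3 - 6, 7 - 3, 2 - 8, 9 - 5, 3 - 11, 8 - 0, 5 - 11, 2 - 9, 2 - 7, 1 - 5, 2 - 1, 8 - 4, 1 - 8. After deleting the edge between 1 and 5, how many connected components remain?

1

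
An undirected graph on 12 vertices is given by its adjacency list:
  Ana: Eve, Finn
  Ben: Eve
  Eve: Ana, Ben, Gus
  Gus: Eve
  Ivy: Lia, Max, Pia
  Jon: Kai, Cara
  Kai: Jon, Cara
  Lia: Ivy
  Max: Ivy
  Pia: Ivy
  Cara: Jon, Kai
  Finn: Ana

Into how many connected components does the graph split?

Starting from Jon we can reach Jon, Kai, Cara. That is one component of size 3.
Starting from Ivy we can reach Ivy, Lia, Max, Pia. That is one component of size 4.
Starting from Ana we can reach Ana, Ben, Eve, Gus, Finn. That is one component of size 5.
Total: 3 components.

3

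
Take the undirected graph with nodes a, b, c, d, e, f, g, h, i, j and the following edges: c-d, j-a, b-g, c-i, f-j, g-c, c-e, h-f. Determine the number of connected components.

Starting from a we can reach a, f, h, j. That is one component of size 4.
Starting from b we can reach b, c, d, e, g, i. That is one component of size 6.
Total: 2 components.

2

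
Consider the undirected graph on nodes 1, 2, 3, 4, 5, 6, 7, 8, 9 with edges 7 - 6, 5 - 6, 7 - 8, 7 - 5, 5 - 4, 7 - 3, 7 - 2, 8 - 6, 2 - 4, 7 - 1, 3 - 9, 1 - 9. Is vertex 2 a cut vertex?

No

Deleting 2 leaves 1 component (was 1) (its neighbors 4, 7 remain connected to each other), so 2 is not a cut vertex.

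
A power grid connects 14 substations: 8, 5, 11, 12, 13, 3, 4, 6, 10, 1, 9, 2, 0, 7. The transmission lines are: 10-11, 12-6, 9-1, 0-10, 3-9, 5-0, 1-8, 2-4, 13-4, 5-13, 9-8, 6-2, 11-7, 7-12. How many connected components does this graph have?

2

Starting from 1 we can reach 1, 3, 8, 9. That is one component of size 4.
Starting from 0 we can reach 0, 2, 4, 5, 6, 7, 10, 11, 12, 13. That is one component of size 10.
Total: 2 components.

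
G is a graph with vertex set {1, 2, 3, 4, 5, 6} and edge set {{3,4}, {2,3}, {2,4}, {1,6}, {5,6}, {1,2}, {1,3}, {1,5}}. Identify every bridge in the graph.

none

The edges on the cycle 1-5-6-1 are not bridges since each lies on that cycle.
Every edge lies on some cycle, so there are no bridges.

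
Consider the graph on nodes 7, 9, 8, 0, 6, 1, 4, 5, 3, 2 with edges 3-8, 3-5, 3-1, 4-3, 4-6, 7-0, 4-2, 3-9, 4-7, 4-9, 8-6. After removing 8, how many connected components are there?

With 8 gone, the remaining components are: {0, 1, 2, 3, 4, 5, 6, 7, 9}.
That is 1 component.

1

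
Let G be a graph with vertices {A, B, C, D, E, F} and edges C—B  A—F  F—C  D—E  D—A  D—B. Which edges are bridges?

D-E

The edges on the cycle D-A-F-C-B-D are not bridges since each lies on that cycle.
But removing D—E disconnects D from E — this is a bridge.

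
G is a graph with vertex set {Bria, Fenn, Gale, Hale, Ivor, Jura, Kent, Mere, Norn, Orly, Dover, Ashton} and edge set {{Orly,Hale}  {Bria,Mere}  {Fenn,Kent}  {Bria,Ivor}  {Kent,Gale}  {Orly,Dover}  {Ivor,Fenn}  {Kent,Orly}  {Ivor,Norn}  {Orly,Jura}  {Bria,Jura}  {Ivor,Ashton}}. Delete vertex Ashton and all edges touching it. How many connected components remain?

1

With Ashton gone, the remaining components are: {Bria, Fenn, Gale, Hale, Ivor, Jura, Kent, Mere, Norn, Orly, Dover}.
That is 1 component.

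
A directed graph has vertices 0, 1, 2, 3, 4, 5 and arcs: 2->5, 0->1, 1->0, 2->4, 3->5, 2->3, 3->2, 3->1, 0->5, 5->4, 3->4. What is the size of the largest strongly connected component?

{2, 3} are all mutually reachable — one SCC of size 2.
{0, 1} are all mutually reachable — one SCC of size 2.
{5} is an SCC by itself.
{4} is an SCC by itself.
The largest has 2 vertices.

2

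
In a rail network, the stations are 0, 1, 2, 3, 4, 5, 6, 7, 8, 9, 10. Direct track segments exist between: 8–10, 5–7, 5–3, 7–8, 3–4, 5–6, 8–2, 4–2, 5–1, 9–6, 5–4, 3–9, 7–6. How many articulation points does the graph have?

2

Removing 5 increases the component count from 2 to 3, so 5 is a cut vertex.
Removing 8 increases the component count from 2 to 3, so 8 is a cut vertex.
By contrast removing 9 leaves 2 components; it is not a cut vertex. No other vertex is a cut vertex either.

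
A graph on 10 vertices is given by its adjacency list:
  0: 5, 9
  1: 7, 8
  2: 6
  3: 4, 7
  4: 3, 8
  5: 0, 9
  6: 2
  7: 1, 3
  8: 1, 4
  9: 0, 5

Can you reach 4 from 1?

Yes

From 1 we can reach 1, 3, 4, 7, 8, which includes 4.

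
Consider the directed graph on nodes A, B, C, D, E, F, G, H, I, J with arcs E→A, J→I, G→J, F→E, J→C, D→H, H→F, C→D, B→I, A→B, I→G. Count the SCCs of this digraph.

1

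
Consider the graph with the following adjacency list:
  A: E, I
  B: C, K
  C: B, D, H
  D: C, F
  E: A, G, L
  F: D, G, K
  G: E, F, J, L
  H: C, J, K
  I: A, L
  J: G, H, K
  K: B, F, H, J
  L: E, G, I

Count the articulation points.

1

Removing G increases the component count from 1 to 2, so G is a cut vertex.
By contrast removing J leaves 1 component; it is not a cut vertex. No other vertex is a cut vertex either.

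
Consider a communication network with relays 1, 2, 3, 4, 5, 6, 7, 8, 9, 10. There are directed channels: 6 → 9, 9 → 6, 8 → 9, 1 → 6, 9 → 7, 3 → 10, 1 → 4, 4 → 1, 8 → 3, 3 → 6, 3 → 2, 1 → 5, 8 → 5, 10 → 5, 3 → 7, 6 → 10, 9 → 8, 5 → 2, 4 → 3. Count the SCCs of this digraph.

6

{3, 6, 8, 9} are all mutually reachable — one SCC of size 4.
{1, 4} are all mutually reachable — one SCC of size 2.
{2} is an SCC by itself.
{10} is an SCC by itself.
{5} is an SCC by itself.
(and 1 more singleton SCC)
That gives 6 strongly connected components.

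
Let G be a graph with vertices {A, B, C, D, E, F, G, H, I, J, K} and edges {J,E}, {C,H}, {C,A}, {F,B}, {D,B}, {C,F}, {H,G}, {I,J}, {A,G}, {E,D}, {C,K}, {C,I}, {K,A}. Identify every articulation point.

C

Removing C increases the component count from 1 to 2, so C is a cut vertex.
By contrast removing E leaves 1 component; it is not a cut vertex. No other vertex is a cut vertex either.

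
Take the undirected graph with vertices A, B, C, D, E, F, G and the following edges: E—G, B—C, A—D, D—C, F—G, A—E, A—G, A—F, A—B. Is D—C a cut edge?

After removing D—C, the path D-A-B-C still connects them, so the edge is not a bridge.

No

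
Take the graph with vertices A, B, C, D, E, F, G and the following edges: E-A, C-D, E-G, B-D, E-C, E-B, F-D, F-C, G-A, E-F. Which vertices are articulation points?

Removing E increases the component count from 1 to 2, so E is a cut vertex.
By contrast removing F leaves 1 component; it is not a cut vertex. No other vertex is a cut vertex either.

E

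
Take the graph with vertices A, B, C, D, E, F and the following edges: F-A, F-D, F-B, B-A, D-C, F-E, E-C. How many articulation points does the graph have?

1

Removing F increases the component count from 1 to 2, so F is a cut vertex.
By contrast removing E leaves 1 component; it is not a cut vertex. No other vertex is a cut vertex either.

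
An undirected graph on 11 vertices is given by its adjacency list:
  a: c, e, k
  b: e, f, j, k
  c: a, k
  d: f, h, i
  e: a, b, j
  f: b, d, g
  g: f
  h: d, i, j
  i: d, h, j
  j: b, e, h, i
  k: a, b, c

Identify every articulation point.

f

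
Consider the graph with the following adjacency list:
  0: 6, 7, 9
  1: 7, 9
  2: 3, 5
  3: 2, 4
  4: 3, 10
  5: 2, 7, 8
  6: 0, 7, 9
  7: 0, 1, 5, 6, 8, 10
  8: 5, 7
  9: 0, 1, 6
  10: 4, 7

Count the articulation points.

1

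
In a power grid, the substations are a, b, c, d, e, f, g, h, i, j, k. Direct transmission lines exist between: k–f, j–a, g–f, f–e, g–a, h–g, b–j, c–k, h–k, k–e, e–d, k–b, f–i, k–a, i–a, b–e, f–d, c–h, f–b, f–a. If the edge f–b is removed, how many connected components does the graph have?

1

f and b are still connected via f-k-b, so the component count stays at 1.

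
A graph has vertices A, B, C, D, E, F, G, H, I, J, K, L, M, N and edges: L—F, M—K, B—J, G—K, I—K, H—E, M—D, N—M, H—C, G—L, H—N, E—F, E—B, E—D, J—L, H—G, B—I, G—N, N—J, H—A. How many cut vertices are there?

1

Removing H increases the component count from 1 to 3, so H is a cut vertex.
By contrast removing E leaves 1 component; it is not a cut vertex. No other vertex is a cut vertex either.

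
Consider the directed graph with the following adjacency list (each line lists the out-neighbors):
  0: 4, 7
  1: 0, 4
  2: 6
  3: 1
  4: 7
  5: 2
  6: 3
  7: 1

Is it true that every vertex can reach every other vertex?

No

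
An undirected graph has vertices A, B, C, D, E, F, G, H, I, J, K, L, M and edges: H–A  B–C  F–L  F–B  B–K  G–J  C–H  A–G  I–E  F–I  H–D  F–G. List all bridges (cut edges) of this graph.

B-K, D-H, E-I, F-I, F-L, G-J

The edges on the cycle F-B-C-H-A-G-F are not bridges since each lies on that cycle.
But removing I–E disconnects I from E; removing B–K disconnects B from K; removing F–L disconnects F from L; removing D–H disconnects D from H — these are bridges.
In total 6 edges are bridges.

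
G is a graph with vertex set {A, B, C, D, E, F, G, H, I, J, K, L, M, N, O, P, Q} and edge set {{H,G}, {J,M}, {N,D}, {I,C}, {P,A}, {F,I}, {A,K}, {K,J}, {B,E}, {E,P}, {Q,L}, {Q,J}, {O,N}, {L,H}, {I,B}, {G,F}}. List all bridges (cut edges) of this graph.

The edges on the cycle Q-L-H-G-F-I-B-E-P-A-K-J-Q are not bridges since each lies on that cycle.
But removing O—N disconnects O from N; removing J—M disconnects J from M; removing C—I disconnects C from I; removing D—N disconnects D from N — these are bridges.

C-I, D-N, J-M, N-O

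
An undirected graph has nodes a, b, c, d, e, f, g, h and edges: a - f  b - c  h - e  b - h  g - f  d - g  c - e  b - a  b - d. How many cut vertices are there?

1

Removing b increases the component count from 1 to 2, so b is a cut vertex.
By contrast removing h leaves 1 component; it is not a cut vertex. No other vertex is a cut vertex either.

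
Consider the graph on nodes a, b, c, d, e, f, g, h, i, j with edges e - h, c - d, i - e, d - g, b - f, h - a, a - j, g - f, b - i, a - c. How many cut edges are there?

1

The edges on the cycle b-i-e-h-a-c-d-g-f-b are not bridges since each lies on that cycle.
But removing j - a disconnects j from a — this is a bridge.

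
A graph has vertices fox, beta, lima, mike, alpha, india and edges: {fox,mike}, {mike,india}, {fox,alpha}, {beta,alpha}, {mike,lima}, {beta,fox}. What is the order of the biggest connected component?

Starting from fox we can reach fox, beta, lima, mike, alpha, india. That is one component of size 6.
The largest has 6 vertices.

6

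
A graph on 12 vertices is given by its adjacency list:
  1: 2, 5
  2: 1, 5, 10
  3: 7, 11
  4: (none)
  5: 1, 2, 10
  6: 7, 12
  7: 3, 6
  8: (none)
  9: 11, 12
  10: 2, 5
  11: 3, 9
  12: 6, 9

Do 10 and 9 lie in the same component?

The component containing 10 is {1, 2, 5, 10}, and 9 is not in it.

No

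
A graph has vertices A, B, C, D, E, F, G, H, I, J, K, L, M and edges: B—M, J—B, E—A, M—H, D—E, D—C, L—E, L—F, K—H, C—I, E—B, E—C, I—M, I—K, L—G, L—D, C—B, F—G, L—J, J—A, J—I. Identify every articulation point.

L

Removing L increases the component count from 1 to 2, so L is a cut vertex.
By contrast removing C leaves 1 component; it is not a cut vertex. No other vertex is a cut vertex either.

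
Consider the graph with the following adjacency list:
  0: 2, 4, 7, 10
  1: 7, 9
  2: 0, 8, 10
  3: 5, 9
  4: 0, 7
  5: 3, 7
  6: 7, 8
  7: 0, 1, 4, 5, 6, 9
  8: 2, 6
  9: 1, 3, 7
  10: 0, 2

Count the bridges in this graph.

0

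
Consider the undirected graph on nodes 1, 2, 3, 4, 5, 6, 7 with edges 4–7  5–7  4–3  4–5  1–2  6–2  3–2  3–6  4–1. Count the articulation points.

1

Removing 4 increases the component count from 1 to 2, so 4 is a cut vertex.
By contrast removing 7 leaves 1 component; it is not a cut vertex. No other vertex is a cut vertex either.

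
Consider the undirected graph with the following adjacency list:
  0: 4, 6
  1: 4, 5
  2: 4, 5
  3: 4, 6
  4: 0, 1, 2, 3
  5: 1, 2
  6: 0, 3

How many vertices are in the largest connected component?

Starting from 0 we can reach 0, 1, 2, 3, 4, 5, 6. That is one component of size 7.
The largest has 7 vertices.

7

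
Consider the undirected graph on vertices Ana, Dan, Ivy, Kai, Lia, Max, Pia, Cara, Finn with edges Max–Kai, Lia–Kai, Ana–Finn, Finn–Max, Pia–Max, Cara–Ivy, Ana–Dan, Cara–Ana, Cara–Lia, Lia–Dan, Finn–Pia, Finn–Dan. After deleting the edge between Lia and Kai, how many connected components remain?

Lia and Kai are still connected via Lia-Dan-Finn-Max-Kai, so the component count stays at 1.

1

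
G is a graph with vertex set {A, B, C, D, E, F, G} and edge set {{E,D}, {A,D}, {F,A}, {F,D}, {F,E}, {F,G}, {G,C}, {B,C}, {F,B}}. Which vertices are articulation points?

F

Removing F increases the component count from 1 to 2, so F is a cut vertex.
By contrast removing E leaves 1 component; it is not a cut vertex. No other vertex is a cut vertex either.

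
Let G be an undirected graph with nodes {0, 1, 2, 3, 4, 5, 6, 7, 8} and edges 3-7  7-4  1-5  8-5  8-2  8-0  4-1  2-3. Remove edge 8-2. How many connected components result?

2

8 and 2 are still connected via 8-5-1-4-7-3-2, so the component count stays at 2.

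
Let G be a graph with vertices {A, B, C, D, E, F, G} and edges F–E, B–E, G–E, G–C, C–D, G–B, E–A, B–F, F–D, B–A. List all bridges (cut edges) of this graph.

none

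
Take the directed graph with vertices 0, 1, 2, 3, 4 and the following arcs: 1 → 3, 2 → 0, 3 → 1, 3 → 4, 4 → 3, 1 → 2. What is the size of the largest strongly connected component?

{1, 3, 4} are all mutually reachable — one SCC of size 3.
{0} is an SCC by itself.
{2} is an SCC by itself.
The largest has 3 vertices.

3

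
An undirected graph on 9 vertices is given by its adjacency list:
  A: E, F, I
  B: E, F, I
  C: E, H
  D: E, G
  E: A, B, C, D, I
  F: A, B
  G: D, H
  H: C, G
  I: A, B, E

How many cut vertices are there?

Removing E increases the component count from 1 to 2, so E is a cut vertex.
By contrast removing C leaves 1 component; it is not a cut vertex. No other vertex is a cut vertex either.

1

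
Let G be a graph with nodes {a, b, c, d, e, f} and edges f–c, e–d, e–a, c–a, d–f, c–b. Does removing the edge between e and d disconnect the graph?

No

After removing e–d, the path e-a-c-f-d still connects them, so the edge is not a bridge.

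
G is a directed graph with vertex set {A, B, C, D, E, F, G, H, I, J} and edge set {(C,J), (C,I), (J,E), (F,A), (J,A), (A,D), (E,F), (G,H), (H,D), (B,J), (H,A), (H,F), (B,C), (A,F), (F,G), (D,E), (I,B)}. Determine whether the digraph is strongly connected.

There is no directed path from D to C, so the graph is not strongly connected.

No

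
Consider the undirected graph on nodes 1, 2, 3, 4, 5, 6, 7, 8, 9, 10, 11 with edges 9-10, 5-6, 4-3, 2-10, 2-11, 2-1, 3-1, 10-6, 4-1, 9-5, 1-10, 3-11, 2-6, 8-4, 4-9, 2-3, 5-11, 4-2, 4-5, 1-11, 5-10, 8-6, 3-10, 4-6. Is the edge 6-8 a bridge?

No

After removing 6-8, the path 6-4-8 still connects them, so the edge is not a bridge.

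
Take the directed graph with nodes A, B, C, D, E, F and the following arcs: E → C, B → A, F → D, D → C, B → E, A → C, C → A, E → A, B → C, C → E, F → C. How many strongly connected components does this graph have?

{A, C, E} are all mutually reachable — one SCC of size 3.
{F} is an SCC by itself.
{B} is an SCC by itself.
{D} is an SCC by itself.
That gives 4 strongly connected components.

4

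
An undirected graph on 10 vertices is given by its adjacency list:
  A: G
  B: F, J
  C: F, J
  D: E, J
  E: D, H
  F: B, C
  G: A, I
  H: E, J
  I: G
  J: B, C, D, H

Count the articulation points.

Removing G increases the component count from 2 to 3, so G is a cut vertex.
Removing J increases the component count from 2 to 3, so J is a cut vertex.
By contrast removing E leaves 2 components; it is not a cut vertex. No other vertex is a cut vertex either.

2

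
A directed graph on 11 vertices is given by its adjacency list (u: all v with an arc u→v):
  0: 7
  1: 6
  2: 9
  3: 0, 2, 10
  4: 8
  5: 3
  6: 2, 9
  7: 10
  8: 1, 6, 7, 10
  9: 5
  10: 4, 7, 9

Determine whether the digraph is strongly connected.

Yes

From 10 we can reach every vertex (0, 1, 2, 3, 4, 5, 6, 7, 8, 9, 10), and every vertex can reach 10 (0, 1, 2, 3, 4, 5, 6, 7, 8, 9, 10). So the whole graph is one strongly connected component.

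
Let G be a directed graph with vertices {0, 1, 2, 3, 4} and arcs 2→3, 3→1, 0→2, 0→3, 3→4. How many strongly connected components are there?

5

{4} is an SCC by itself.
{1} is an SCC by itself.
{3} is an SCC by itself.
{0} is an SCC by itself.
{2} is an SCC by itself.
That gives 5 strongly connected components.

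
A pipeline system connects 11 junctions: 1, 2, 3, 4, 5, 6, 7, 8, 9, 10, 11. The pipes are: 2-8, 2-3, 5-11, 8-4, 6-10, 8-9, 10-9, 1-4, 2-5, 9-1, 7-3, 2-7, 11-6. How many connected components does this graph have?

1

Starting from 1 we can reach 1, 2, 3, 4, 5, 6, 7, 8, 9, 10, 11. That is one component of size 11.
Total: 1 component.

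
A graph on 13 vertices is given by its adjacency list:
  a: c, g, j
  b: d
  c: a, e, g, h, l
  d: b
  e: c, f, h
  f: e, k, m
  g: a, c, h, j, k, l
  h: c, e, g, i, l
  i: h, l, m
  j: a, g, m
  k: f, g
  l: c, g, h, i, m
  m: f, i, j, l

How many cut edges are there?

The edges on the cycle l-h-i-m-j-a-c-l are not bridges since each lies on that cycle.
But removing b-d disconnects b from d — this is a bridge.

1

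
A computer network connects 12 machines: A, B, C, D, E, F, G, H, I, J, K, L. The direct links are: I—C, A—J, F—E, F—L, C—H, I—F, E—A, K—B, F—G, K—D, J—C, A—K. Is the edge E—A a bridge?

No

After removing E—A, the path E-F-I-C-J-A still connects them, so the edge is not a bridge.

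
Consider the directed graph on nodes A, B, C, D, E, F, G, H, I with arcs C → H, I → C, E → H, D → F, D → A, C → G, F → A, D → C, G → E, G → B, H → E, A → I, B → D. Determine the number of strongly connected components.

2

{A, B, C, D, F, G, I} are all mutually reachable — one SCC of size 7.
{E, H} are all mutually reachable — one SCC of size 2.
That gives 2 strongly connected components.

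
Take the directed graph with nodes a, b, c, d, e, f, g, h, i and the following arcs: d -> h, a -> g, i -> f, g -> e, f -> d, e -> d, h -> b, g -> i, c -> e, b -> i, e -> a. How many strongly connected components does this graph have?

{b, d, f, h, i} are all mutually reachable — one SCC of size 5.
{a, e, g} are all mutually reachable — one SCC of size 3.
{c} is an SCC by itself.
That gives 3 strongly connected components.

3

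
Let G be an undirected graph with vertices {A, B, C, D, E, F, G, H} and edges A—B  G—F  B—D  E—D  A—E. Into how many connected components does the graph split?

4

H is isolated — a component by itself.
C is isolated — a component by itself.
Starting from F we can reach F, G. That is one component of size 2.
Starting from A we can reach A, B, D, E. That is one component of size 4.
Total: 4 components.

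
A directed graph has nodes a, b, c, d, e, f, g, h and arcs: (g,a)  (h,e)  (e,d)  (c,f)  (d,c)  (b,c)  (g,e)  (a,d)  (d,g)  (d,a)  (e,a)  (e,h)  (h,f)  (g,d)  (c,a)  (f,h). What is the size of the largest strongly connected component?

{a, c, d, e, f, g, h} are all mutually reachable — one SCC of size 7.
{b} is an SCC by itself.
The largest has 7 vertices.

7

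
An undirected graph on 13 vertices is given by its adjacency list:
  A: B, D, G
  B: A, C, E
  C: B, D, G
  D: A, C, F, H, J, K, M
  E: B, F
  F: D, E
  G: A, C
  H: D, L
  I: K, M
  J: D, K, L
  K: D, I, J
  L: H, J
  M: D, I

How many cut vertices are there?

1

Removing D increases the component count from 1 to 2, so D is a cut vertex.
By contrast removing E leaves 1 component; it is not a cut vertex. No other vertex is a cut vertex either.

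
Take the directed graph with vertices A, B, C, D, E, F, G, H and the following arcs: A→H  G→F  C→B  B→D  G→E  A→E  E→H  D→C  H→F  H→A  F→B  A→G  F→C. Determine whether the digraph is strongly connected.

No

There is no directed path from D to F, so the graph is not strongly connected.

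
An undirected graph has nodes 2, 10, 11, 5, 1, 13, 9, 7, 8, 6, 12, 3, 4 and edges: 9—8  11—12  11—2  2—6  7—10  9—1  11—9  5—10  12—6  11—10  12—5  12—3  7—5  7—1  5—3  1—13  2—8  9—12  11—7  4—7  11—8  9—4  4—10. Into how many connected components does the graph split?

Starting from 1 we can reach 1, 2, 3, 4, 5, 6, 7, 8, 9, 10, 11, 12, 13. That is one component of size 13.
Total: 1 component.

1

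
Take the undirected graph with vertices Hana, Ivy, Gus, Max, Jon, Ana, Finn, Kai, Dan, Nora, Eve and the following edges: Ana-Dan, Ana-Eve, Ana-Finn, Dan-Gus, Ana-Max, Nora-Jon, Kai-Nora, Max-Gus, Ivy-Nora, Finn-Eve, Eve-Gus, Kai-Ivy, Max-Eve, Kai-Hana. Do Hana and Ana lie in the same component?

No

The component containing Hana is {Ivy, Jon, Kai, Hana, Nora}, and Ana is not in it.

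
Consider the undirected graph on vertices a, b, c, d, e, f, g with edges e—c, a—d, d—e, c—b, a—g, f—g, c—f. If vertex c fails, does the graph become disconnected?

Deleting c raises the number of components from 1 to 2, so c is a cut vertex.

Yes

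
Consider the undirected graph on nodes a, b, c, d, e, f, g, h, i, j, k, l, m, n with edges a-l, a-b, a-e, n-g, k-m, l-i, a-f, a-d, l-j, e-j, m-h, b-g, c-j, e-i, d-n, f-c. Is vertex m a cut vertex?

Deleting m raises the number of components from 2 to 3, so m is a cut vertex.

Yes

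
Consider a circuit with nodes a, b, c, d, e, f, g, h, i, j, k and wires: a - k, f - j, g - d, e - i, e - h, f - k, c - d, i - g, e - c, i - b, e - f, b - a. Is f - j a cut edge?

Removing f - j leaves no path between f and j: the component count goes from 1 to 2. So it is a bridge.

Yes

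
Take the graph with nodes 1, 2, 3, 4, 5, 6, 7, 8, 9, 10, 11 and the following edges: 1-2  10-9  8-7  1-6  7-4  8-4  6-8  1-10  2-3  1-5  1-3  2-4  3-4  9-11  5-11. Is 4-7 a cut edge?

No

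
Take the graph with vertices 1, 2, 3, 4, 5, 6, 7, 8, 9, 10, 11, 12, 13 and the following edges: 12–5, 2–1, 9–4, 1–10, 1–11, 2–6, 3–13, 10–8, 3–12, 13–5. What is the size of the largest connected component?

6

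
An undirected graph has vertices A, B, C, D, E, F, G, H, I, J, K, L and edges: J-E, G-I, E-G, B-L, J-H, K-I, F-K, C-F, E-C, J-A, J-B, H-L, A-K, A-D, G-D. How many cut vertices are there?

1

Removing J increases the component count from 1 to 2, so J is a cut vertex.
By contrast removing C leaves 1 component; it is not a cut vertex. No other vertex is a cut vertex either.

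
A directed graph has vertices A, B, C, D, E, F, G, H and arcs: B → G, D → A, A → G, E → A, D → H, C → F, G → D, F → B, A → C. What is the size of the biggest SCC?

6

{A, B, C, D, F, G} are all mutually reachable — one SCC of size 6.
{H} is an SCC by itself.
{E} is an SCC by itself.
The largest has 6 vertices.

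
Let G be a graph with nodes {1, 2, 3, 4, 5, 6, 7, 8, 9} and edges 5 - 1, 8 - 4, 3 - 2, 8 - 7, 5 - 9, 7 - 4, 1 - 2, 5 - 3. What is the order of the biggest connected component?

6 is isolated — a component by itself.
Starting from 4 we can reach 4, 7, 8. That is one component of size 3.
Starting from 1 we can reach 1, 2, 3, 5, 9. That is one component of size 5.
The largest has 5 vertices.

5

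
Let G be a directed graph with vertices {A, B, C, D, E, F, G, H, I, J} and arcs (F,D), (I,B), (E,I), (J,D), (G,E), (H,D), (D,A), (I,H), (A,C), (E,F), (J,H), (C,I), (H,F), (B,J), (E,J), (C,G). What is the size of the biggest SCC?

{A, B, C, D, E, F, G, H, I, J} are all mutually reachable — one SCC of size 10.
The largest has 10 vertices.

10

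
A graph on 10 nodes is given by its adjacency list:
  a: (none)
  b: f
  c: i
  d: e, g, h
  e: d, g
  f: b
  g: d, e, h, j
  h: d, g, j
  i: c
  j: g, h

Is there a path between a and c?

The component containing a is {a}, and c is not in it.

No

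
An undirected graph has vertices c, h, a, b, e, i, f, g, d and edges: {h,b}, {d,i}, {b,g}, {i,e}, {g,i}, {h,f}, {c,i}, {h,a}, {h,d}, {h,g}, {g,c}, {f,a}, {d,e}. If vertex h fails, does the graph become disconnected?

Deleting h raises the number of components from 1 to 2, so h is a cut vertex.

Yes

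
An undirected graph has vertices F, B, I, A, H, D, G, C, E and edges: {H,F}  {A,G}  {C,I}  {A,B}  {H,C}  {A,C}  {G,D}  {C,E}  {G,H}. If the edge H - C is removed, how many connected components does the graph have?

1

H and C are still connected via H-G-A-C, so the component count stays at 1.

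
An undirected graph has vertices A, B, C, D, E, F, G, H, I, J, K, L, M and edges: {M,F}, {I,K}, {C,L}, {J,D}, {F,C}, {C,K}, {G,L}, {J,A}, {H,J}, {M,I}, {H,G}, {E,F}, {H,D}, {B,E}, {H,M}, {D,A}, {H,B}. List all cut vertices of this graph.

Removing H increases the component count from 1 to 2, so H is a cut vertex.
By contrast removing F leaves 1 component; it is not a cut vertex. No other vertex is a cut vertex either.

H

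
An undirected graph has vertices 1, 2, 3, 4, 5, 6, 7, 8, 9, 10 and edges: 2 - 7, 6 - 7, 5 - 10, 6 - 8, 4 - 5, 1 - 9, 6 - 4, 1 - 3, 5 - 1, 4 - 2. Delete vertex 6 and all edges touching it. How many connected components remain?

2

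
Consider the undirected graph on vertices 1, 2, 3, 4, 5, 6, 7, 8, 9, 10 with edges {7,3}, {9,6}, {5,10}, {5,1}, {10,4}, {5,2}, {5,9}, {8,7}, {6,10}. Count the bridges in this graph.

The edges on the cycle 5-9-6-10-5 are not bridges since each lies on that cycle.
But removing 7 - 3 disconnects 7 from 3; removing 10 - 4 disconnects 10 from 4; removing 5 - 1 disconnects 5 from 1; removing 7 - 8 disconnects 7 from 8 — these are bridges.
In total 5 edges are bridges.

5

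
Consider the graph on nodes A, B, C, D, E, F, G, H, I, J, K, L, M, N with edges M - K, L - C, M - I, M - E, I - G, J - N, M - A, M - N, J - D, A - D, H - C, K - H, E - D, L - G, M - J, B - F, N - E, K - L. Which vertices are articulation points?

M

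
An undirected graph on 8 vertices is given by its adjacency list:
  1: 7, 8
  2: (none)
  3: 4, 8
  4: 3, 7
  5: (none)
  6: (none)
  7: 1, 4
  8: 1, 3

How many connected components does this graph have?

6 is isolated — a component by itself.
5 is isolated — a component by itself.
2 is isolated — a component by itself.
Starting from 1 we can reach 1, 3, 4, 7, 8. That is one component of size 5.
Total: 4 components.

4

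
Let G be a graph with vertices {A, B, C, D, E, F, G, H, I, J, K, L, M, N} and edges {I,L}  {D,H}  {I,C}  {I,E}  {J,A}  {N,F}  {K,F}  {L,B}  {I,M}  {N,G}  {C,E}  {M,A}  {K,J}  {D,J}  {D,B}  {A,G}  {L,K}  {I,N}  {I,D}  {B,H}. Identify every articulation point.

Removing I increases the component count from 1 to 2, so I is a cut vertex.
By contrast removing B leaves 1 component; it is not a cut vertex. No other vertex is a cut vertex either.

I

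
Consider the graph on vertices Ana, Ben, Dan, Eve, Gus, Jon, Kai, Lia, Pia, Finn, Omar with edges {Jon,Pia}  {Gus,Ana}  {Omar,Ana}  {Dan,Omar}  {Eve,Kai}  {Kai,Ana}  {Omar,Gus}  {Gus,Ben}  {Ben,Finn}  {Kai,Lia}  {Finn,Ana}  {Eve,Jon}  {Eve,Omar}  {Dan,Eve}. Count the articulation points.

3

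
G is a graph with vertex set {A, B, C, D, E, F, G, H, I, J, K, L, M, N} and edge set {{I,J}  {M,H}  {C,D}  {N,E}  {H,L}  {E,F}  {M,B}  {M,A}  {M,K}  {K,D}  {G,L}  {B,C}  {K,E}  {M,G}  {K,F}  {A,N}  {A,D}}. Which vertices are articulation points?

M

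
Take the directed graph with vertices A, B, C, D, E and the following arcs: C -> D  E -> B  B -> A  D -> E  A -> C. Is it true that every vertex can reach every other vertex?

Yes

From D we can reach every vertex (A, B, C, D, E), and every vertex can reach D (A, B, C, D, E). So the whole graph is one strongly connected component.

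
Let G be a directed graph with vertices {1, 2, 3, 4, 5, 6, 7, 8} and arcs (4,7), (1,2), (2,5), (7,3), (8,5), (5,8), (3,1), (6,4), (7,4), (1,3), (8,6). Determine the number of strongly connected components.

{1, 2, 3, 4, 5, 6, 7, 8} are all mutually reachable — one SCC of size 8.
That gives 1 strongly connected component.

1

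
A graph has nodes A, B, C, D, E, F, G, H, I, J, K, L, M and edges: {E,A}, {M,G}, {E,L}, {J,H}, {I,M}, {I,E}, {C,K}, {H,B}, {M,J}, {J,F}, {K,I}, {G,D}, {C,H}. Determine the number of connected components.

Starting from A we can reach A, B, C, D, E, F, G, H, I, J, K, L, M. That is one component of size 13.
Total: 1 component.

1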